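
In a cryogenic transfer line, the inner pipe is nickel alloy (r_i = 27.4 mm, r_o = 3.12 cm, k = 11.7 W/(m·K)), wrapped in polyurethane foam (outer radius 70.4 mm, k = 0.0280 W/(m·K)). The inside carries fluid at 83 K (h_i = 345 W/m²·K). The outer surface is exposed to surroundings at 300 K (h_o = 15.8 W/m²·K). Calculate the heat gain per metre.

Q' = 45.3 W/m

Resistance network (inner→outer):
  R'_conv,in = 1/(2πr h) = 1/(2π·0.0274·345) = 0.01684 m·K/W
  R'_nickel alloy = ln(0.0312/0.0274)/(2πk) = 0.1299/(2π·11.7) = 0.001767 m·K/W
  R'_polyurethane foam = ln(0.0704/0.0312)/(2πk) = 0.8138/(2π·0.0280) = 4.626 m·K/W
  R'_conv,out = 1/(2πr h) = 1/(2π·0.0704·15.8) = 0.1431 m·K/W
ΣR = 0.01684 + 0.001767 + 4.626 + 0.1431 = 4.788 m·K/W
Q' = ΔT/ΣR = (83 K − 300 K)/4.788 = -45.3 W/m
(Negative Q' ⇒ heat flows inward; heat gain = 45.3 W/m.)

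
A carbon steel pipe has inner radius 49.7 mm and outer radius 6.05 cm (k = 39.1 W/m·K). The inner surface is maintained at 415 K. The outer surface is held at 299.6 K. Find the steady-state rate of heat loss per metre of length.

Q' = 2πk·ΔT/ln(r₂/r₁) = 2π × 39.1 × 115.4 / ln(0.0605/0.0497) = 1.44×10^5 W/m

Q' = 1.44×10^5 W/m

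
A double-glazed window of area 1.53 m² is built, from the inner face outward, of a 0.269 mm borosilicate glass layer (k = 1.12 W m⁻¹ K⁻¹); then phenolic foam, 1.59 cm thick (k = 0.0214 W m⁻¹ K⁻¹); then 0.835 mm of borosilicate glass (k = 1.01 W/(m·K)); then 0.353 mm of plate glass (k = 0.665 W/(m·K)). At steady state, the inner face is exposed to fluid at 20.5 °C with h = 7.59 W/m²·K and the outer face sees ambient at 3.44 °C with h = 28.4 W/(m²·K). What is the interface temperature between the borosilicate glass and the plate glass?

Resistance network (inner→outer):
  R_conv,in = 1/(hA) = 1/(7.59·1.53) = 0.08611 K/W
  R_borosilicate glass = L/(kA) = 2.69×10^-4/(1.12·1.53) = 1.570×10^-4 K/W
  R_phenolic foam = L/(kA) = 0.0159/(0.0214·1.53) = 0.4856 K/W
  R_borosilicate glass = L/(kA) = 8.35×10^-4/(1.01·1.53) = 5.403×10^-4 K/W
  R_plate glass = L/(kA) = 3.53×10^-4/(0.665·1.53) = 3.469×10^-4 K/W
  R_conv,out = 1/(hA) = 1/(28.4·1.53) = 0.02301 K/W
ΣR = 0.08611 + 1.570×10^-4 + 0.4856 + 5.403×10^-4 + 3.469×10^-4 + 0.02301 = 0.5958 K/W
Q = ΔT/ΣR = (20.5 °C − 3.44 °C)/0.5958 = 28.63 W
From the inner boundary to the borosilicate glass/plate glass interface, ΣR_partial = 0.5724 K/W.
T_interface = T_in − Q·ΣR_partial = 20.5 °C − (28.63)(0.5724) = 4.11 °C

T = 4.11 °C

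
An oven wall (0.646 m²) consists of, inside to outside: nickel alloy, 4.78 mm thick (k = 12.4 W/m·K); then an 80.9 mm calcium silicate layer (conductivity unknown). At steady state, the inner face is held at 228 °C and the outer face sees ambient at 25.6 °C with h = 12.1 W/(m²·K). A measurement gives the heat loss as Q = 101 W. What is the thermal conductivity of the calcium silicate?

ΣR = ΔT/Q = |228 − 25.6|/101 = 2.004 K/W
Known resistances:
  R_nickel alloy = L/(kA) = 0.00478/(12.4·0.646) = 5.967×10^-4 K/W
  R_conv,out = 1/(hA) = 1/(12.1·0.646) = 0.1279 K/W
R_calcium silicate = ΣR − ΣR_known = 2.004 − 0.1285 = 1.875 K/W
L/(kA) = 1.875 ⇒ k = 0.0809/(1.875·0.646) = 0.0668 W/m·K

k = 0.0668 W/m·K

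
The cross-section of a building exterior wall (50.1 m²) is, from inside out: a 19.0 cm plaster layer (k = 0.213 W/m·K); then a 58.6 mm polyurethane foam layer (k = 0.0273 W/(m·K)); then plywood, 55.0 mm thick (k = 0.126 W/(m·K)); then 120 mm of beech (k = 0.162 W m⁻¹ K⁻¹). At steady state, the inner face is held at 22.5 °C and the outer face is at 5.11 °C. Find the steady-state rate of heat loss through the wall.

Q = 207 W

Series thermal resistances, inner to outer:
  R_plaster = L/(kA) = 0.190/(0.213·50.1) = 0.01780 K/W
  R_polyurethane foam = L/(kA) = 0.0586/(0.0273·50.1) = 0.04284 K/W
  R_plywood = L/(kA) = 0.0550/(0.126·50.1) = 0.008713 K/W
  R_beech = L/(kA) = 0.120/(0.162·50.1) = 0.01479 K/W
ΣR = 0.01780 + 0.04284 + 0.008713 + 0.01479 = 0.08414 K/W
Q = ΔT/ΣR = (22.5 °C − 5.11 °C)/0.08414 = 207 W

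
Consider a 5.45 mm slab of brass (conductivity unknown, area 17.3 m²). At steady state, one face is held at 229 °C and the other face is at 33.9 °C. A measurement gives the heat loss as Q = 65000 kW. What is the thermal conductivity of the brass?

k = 105 W/m·K

ΣR = ΔT/Q = |229 − 33.9|/6.50×10^7 = 3.002×10^-6 K/W
L/(kA) = 3.002×10^-6 ⇒ k = 0.00545/(3.002×10^-6·17.3) = 105 W/m·K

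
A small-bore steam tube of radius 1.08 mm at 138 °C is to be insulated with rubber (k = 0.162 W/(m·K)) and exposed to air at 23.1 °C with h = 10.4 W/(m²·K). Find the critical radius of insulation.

For a cylinder, r_cr = k_ins/h = 0.162/10.4 = 0.0156 m = 1.56 cm

r_cr = 1.56 cm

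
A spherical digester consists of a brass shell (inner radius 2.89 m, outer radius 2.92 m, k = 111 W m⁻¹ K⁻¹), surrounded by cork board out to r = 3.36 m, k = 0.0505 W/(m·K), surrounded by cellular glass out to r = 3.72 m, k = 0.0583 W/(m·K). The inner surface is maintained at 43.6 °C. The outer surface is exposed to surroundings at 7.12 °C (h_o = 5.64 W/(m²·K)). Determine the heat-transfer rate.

Q = 329 W

Resistance network (inner→outer):
  R_brass = (1/2.89 − 1/2.92)/(4πk) = 0.003555/(4π·111) = 2.549×10^-6 K/W
  R_cork board = (1/2.92 − 1/3.36)/(4πk) = 0.04485/(4π·0.0505) = 0.07067 K/W
  R_cellular glass = (1/3.36 − 1/3.72)/(4πk) = 0.02880/(4π·0.0583) = 0.03931 K/W
  R_conv,out = 1/(4πr²h) = 1/(4π·3.72²·5.64) = 0.001020 K/W
ΣR = 2.549×10^-6 + 0.07067 + 0.03931 + 0.001020 = 0.1110 K/W
Q = ΔT/ΣR = (43.6 °C − 7.12 °C)/0.1110 = 329 W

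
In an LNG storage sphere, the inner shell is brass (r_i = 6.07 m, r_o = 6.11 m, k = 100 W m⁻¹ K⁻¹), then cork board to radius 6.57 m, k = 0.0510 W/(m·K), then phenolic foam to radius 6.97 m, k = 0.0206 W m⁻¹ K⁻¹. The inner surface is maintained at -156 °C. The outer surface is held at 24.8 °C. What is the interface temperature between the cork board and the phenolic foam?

Treat each layer as a resistance in series:
  R_brass = (1/6.07 − 1/6.11)/(4πk) = 0.001079/(4π·100) = 8.583×10^-7 K/W
  R_cork board = (1/6.11 − 1/6.57)/(4πk) = 0.01146/(4π·0.0510) = 0.01788 K/W
  R_phenolic foam = (1/6.57 − 1/6.97)/(4πk) = 0.008735/(4π·0.0206) = 0.03374 K/W
ΣR = 8.583×10^-7 + 0.01788 + 0.03374 = 0.05162 K/W
Q = ΔT/ΣR = (-156 °C − 24.8 °C)/0.05162 = -3503 W
From the inner boundary to the cork board/phenolic foam interface, ΣR_partial = 0.01788 K/W.
T_interface = T_in − Q·ΣR_partial = -156 °C − (-3503)(0.01788) = -93.4 °C

T = -93.4 °C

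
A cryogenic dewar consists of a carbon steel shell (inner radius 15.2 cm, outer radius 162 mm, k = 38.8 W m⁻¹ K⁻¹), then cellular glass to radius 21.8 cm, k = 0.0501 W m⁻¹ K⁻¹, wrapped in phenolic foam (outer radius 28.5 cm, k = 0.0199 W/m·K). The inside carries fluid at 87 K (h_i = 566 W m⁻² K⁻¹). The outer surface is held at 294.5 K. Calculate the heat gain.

Resistance network (inner→outer):
  R_conv,in = 1/(4πr²h) = 1/(4π·0.152²·566) = 0.006085 K/W
  R_carbon steel = (1/0.152 − 1/0.162)/(4πk) = 0.4061/(4π·38.8) = 8.329×10^-4 K/W
  R_cellular glass = (1/0.162 − 1/0.218)/(4πk) = 1.586/(4π·0.0501) = 2.519 K/W
  R_phenolic foam = (1/0.218 − 1/0.285)/(4πk) = 1.078/(4π·0.0199) = 4.312 K/W
ΣR = 0.006085 + 8.329×10^-4 + 2.519 + 4.312 = 6.838 K/W
Q = ΔT/ΣR = (87 K − 294.5 K)/6.838 = -30.3 W
(Negative Q ⇒ heat flows inward; heat gain = 30.3 W.)

Q = 30.3 W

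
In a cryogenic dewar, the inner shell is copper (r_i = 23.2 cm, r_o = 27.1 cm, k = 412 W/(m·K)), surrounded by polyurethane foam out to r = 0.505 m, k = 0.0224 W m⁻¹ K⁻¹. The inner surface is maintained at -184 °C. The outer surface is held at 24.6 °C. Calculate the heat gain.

Series thermal resistances, inner to outer:
  R_copper = (1/0.232 − 1/0.271)/(4πk) = 0.6203/(4π·412) = 1.198×10^-4 K/W
  R_polyurethane foam = (1/0.271 − 1/0.505)/(4πk) = 1.710/(4π·0.0224) = 6.074 K/W
ΣR = 1.198×10^-4 + 6.074 = 6.074 K/W
Q = ΔT/ΣR = (-184 °C − 24.6 °C)/6.074 = -34.3 W
(Negative Q ⇒ heat flows inward; heat gain = 34.3 W.)

Q = 34.3 W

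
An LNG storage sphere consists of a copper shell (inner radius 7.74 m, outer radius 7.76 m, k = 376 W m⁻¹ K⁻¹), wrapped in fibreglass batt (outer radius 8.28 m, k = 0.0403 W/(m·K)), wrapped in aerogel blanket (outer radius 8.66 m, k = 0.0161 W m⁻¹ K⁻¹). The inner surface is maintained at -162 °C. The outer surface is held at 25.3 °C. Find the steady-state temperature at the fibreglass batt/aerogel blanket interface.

Series thermal resistances, inner to outer:
  R_copper = (1/7.74 − 1/7.76)/(4πk) = 3.330×10^-4/(4π·376) = 7.047×10^-8 K/W
  R_fibreglass batt = (1/7.76 − 1/8.28)/(4πk) = 0.008093/(4π·0.0403) = 0.01598 K/W
  R_aerogel blanket = (1/8.28 − 1/8.66)/(4πk) = 0.005300/(4π·0.0161) = 0.02619 K/W
ΣR = 7.047×10^-8 + 0.01598 + 0.02619 = 0.04217 K/W
Q = ΔT/ΣR = (-162 °C − 25.3 °C)/0.04217 = -4442 W
From the inner boundary to the fibreglass batt/aerogel blanket interface, ΣR_partial = 0.01598 K/W.
T_interface = T_in − Q·ΣR_partial = -162 °C − (-4442)(0.01598) = -91.0 °C

T = -91.0 °C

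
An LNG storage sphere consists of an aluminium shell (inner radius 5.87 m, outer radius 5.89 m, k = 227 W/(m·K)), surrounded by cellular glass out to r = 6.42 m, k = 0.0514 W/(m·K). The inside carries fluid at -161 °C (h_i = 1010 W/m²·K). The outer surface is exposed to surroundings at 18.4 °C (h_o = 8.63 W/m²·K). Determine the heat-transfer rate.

Resistance network (inner→outer):
  R_conv,in = 1/(4πr²h) = 1/(4π·5.87²·1010) = 2.287×10^-6 K/W
  R_aluminium = (1/5.87 − 1/5.89)/(4πk) = 5.785×10^-4/(4π·227) = 2.028×10^-7 K/W
  R_cellular glass = (1/5.89 − 1/6.42)/(4πk) = 0.01402/(4π·0.0514) = 0.02170 K/W
  R_conv,out = 1/(4πr²h) = 1/(4π·6.42²·8.63) = 2.237×10^-4 K/W
ΣR = 2.287×10^-6 + 2.028×10^-7 + 0.02170 + 2.237×10^-4 = 0.02193 K/W
Q = ΔT/ΣR = (-161 °C − 18.4 °C)/0.02193 = -8180 W
(Negative Q ⇒ heat flows inward; heat gain = 8180 W.)

Q = 8.18 kW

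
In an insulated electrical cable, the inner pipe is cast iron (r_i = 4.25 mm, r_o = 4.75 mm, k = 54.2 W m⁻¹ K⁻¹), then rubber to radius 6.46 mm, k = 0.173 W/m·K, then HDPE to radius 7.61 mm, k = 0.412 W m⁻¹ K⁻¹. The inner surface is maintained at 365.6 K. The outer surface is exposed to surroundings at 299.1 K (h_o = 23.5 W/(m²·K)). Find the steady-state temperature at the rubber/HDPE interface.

T = 350.4 K

Resistance network (inner→outer):
  R'_cast iron = ln(0.00475/0.00425)/(2πk) = 0.1112/(2π·54.2) = 3.266×10^-4 m·K/W
  R'_rubber = ln(0.00646/0.00475)/(2πk) = 0.3075/(2π·0.173) = 0.2829 m·K/W
  R'_HDPE = ln(0.00761/0.00646)/(2πk) = 0.1638/(2π·0.412) = 0.06329 m·K/W
  R'_conv,out = 1/(2πr h) = 1/(2π·0.00761·23.5) = 0.8900 m·K/W
ΣR = 3.266×10^-4 + 0.2829 + 0.06329 + 0.8900 = 1.237 m·K/W
Q' = ΔT/ΣR = (365.6 K − 299.1 K)/1.237 = 53.76 W/m
From the inner boundary to the rubber/HDPE interface, ΣR_partial = 0.2832 m·K/W.
T_interface = T_in − Q'·ΣR_partial = 365.6 K − (53.76)(0.2832) = 350.4 K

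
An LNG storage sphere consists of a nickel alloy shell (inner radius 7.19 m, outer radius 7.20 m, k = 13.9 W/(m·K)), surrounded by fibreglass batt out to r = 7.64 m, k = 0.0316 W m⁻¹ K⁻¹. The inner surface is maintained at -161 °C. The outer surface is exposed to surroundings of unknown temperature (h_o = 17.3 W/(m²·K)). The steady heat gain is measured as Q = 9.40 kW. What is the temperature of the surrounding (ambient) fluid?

T_out = 29.1 °C

Sum the resistances:
  R_nickel alloy = (1/7.19 − 1/7.20)/(4πk) = 1.932×10^-4/(4π·13.9) = 1.106×10^-6 K/W
  R_fibreglass batt = (1/7.20 − 1/7.64)/(4πk) = 0.007999/(4π·0.0316) = 0.02014 K/W
  R_conv,out = 1/(4πr²h) = 1/(4π·7.64²·17.3) = 7.881×10^-5 K/W
ΣR = 0.02022 K/W
ΔT = Q·ΣR = 9400 × 0.02022 = 190.1 K
Heat flows inward, so T_out = T_in + ΔT = -161 + 190.1 = 29.1 °C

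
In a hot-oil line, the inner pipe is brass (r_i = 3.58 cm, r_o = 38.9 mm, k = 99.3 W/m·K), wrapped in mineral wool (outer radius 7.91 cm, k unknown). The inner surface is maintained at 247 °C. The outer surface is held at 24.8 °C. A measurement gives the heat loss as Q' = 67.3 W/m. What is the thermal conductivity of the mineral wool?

k = 0.0342 W/m·K

ΣR = ΔT/Q' = |247 − 24.8|/67.3 = 3.302 m·K/W
Known resistances:
  R'_brass = ln(0.0389/0.0358)/(2πk) = 0.08305/(2π·99.3) = 1.331×10^-4 m·K/W
R_mineral wool = ΣR − ΣR_known = 3.302 − 1.331×10^-4 = 3.302 m·K/W
ln(r₂/r₁)/(2πk) = 3.302 ⇒ k = 0.7097/(2π·3.302) = 0.0342 W/m·K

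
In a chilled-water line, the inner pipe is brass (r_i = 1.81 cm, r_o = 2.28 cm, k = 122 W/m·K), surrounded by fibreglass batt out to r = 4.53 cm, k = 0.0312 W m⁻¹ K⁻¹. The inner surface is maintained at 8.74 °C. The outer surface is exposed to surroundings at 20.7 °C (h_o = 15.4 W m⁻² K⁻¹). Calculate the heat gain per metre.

Resistance network (inner→outer):
  R'_brass = ln(0.0228/0.0181)/(2πk) = 0.2308/(2π·122) = 3.012×10^-4 m·K/W
  R'_fibreglass batt = ln(0.0453/0.0228)/(2πk) = 0.6865/(2π·0.0312) = 3.502 m·K/W
  R'_conv,out = 1/(2πr h) = 1/(2π·0.0453·15.4) = 0.2281 m·K/W
ΣR = 3.012×10^-4 + 3.502 + 0.2281 = 3.730 m·K/W
Q' = ΔT/ΣR = (8.74 °C − 20.7 °C)/3.730 = -3.21 W/m
(Negative Q' ⇒ heat flows inward; heat gain = 3.21 W/m.)

Q' = 3.21 W/m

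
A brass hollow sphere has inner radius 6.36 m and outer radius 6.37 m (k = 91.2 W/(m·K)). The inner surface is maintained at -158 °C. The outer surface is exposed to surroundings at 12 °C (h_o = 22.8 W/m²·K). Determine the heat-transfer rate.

Series thermal resistances, inner to outer:
  R_brass = (1/6.36 − 1/6.37)/(4πk) = 2.468×10^-4/(4π·91.2) = 2.154×10^-7 K/W
  R_conv,out = 1/(4πr²h) = 1/(4π·6.37²·22.8) = 8.602×10^-5 K/W
ΣR = 2.154×10^-7 + 8.602×10^-5 = 8.624×10^-5 K/W
Q = ΔT/ΣR = (-158 °C − 12 °C)/8.624×10^-5 = -1.97×10^6 W
(Negative Q ⇒ heat flows inward; heat gain = 1.97×10^6 W.)

Q = 1970 kW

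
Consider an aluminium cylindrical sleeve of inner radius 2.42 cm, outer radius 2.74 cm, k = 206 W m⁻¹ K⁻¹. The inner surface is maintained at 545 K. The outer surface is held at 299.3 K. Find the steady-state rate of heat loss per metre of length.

Q' = 2560 kW/m

Q' = 2πk·ΔT/ln(r₂/r₁) = 2π × 206 × 245.7 / ln(0.0274/0.0242) = 2.56×10^6 W/m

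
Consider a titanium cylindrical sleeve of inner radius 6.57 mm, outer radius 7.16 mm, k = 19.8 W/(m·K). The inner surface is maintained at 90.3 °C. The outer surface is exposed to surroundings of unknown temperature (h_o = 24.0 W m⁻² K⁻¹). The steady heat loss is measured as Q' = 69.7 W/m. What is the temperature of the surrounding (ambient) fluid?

T_out = 25.7 °C

Sum the resistances:
  R'_titanium = ln(0.00716/0.00657)/(2πk) = 0.08600/(2π·19.8) = 6.912×10^-4 m·K/W
  R'_conv,out = 1/(2πr h) = 1/(2π·0.00716·24.0) = 0.9262 m·K/W
ΣR = 0.9269 m·K/W
ΔT = Q'·ΣR = 69.7 × 0.9269 = 64.60 K
Heat flows outward, so T_out = T_in − ΔT = 90.3 − 64.60 = 25.7 °C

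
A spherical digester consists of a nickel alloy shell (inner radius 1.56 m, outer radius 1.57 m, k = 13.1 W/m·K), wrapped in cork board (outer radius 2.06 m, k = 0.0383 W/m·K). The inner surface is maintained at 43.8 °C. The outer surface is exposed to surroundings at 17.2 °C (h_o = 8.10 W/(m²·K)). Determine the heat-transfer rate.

Q = 83.9 W

Resistance network (inner→outer):
  R_nickel alloy = (1/1.56 − 1/1.57)/(4πk) = 0.004083/(4π·13.1) = 2.480×10^-5 K/W
  R_cork board = (1/1.57 − 1/2.06)/(4πk) = 0.1515/(4π·0.0383) = 0.3148 K/W
  R_conv,out = 1/(4πr²h) = 1/(4π·2.06²·8.10) = 0.002315 K/W
ΣR = 2.480×10^-5 + 0.3148 + 0.002315 = 0.3171 K/W
Q = ΔT/ΣR = (43.8 °C − 17.2 °C)/0.3171 = 83.9 W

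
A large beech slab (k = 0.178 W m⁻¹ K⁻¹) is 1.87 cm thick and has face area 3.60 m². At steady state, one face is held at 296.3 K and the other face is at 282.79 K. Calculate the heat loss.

Q = kA·ΔT/L = 0.178 × 3.60 × |296.3 K − 282.79 K| / 0.0187 = 463 W

Q = 463 W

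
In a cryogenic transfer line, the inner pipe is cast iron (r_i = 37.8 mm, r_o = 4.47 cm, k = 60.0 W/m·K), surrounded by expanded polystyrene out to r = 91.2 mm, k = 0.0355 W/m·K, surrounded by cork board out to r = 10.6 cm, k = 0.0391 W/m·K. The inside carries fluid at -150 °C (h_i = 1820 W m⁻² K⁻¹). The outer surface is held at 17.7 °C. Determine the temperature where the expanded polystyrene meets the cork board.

Treat each layer as a resistance in series:
  R'_conv,in = 1/(2πr h) = 1/(2π·0.0378·1820) = 0.002313 m·K/W
  R'_cast iron = ln(0.0447/0.0378)/(2πk) = 0.1677/(2π·60.0) = 4.447×10^-4 m·K/W
  R'_expanded polystyrene = ln(0.0912/0.0447)/(2πk) = 0.7131/(2π·0.0355) = 3.197 m·K/W
  R'_cork board = ln(0.106/0.0912)/(2πk) = 0.1504/(2π·0.0391) = 0.6121 m·K/W
ΣR = 0.002313 + 4.447×10^-4 + 3.197 + 0.6121 = 3.812 m·K/W
Q' = ΔT/ΣR = (-150 °C − 17.7 °C)/3.812 = -43.99 W/m
From the inner boundary to the expanded polystyrene/cork board interface, ΣR_partial = 3.200 m·K/W.
T_interface = T_in − Q'·ΣR_partial = -150 °C − (-43.99)(3.200) = -9.2 °C

T = -9.2 °C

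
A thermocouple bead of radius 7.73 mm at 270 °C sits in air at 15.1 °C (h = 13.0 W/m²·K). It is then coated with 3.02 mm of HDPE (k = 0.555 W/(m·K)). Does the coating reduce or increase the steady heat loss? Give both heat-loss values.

Critical radius for a sphere: r_cr = 2k/h = 0.0854 m = 8.54 cm.
Outer radius after coating: r₂ = 0.00773 + 0.00302 = 0.01075 m.
Since r₁ < r_cr and r₂ ≤ r_cr, the coating moves toward the maximum at r_cr — heat loss rises.
Bare: R = 1/(4πr₁²h) = 102.4 K/W; Q = 254.9/102.4 = 2.49 W.
Coated: R = R_cond + R_conv = 58.18 K/W; Q = 254.9/58.18 = 4.38 W.

increases: 2.49 → 4.38 W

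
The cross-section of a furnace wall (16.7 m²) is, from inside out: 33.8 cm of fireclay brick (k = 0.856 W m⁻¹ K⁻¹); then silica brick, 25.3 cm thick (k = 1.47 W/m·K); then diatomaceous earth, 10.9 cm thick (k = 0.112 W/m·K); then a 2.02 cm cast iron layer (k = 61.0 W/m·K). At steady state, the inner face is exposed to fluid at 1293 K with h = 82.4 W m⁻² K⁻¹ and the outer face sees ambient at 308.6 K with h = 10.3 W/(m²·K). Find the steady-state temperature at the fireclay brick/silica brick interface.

Resistance network (inner→outer):
  R_conv,in = 1/(hA) = 1/(82.4·16.7) = 7.267×10^-4 K/W
  R_fireclay brick = L/(kA) = 0.338/(0.856·16.7) = 0.02364 K/W
  R_silica brick = L/(kA) = 0.253/(1.47·16.7) = 0.01031 K/W
  R_diatomaceous earth = L/(kA) = 0.109/(0.112·16.7) = 0.05828 K/W
  R_cast iron = L/(kA) = 0.0202/(61.0·16.7) = 1.983×10^-5 K/W
  R_conv,out = 1/(hA) = 1/(10.3·16.7) = 0.005814 K/W
ΣR = 7.267×10^-4 + 0.02364 + 0.01031 + 0.05828 + 1.983×10^-5 + 0.005814 = 0.09879 K/W
Q = ΔT/ΣR = (1293 K − 308.6 K)/0.09879 = 9965 W
From the inner boundary to the fireclay brick/silica brick interface, ΣR_partial = 0.02437 K/W.
T_interface = T_in − Q·ΣR_partial = 1293 K − (9965)(0.02437) = 1050 K

T = 1050 K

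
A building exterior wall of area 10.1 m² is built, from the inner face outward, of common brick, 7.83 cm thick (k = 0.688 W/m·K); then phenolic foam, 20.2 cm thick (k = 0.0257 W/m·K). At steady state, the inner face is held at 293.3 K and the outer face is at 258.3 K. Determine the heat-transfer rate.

Q = 44.3 W

Series thermal resistances, inner to outer:
  R_common brick = L/(kA) = 0.0783/(0.688·10.1) = 0.01127 K/W
  R_phenolic foam = L/(kA) = 0.202/(0.0257·10.1) = 0.7782 K/W
ΣR = 0.01127 + 0.7782 = 0.7895 K/W
Q = ΔT/ΣR = (293.3 K − 258.3 K)/0.7895 = 44.3 W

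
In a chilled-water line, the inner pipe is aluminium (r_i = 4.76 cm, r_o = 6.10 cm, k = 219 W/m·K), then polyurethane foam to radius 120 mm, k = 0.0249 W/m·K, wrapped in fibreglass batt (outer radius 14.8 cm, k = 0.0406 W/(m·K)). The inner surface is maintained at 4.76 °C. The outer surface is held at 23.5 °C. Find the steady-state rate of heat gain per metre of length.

Treat each layer as a resistance in series:
  R'_aluminium = ln(0.0610/0.0476)/(2πk) = 0.2480/(2π·219) = 1.803×10^-4 m·K/W
  R'_polyurethane foam = ln(0.120/0.0610)/(2πk) = 0.6766/(2π·0.0249) = 4.325 m·K/W
  R'_fibreglass batt = ln(0.148/0.120)/(2πk) = 0.2097/(2π·0.0406) = 0.8221 m·K/W
ΣR = 1.803×10^-4 + 4.325 + 0.8221 = 5.147 m·K/W
Q' = ΔT/ΣR = (4.76 °C − 23.5 °C)/5.147 = -3.64 W/m
(Negative Q' ⇒ heat flows inward; heat gain = 3.64 W/m.)

Q' = 3.64 W/m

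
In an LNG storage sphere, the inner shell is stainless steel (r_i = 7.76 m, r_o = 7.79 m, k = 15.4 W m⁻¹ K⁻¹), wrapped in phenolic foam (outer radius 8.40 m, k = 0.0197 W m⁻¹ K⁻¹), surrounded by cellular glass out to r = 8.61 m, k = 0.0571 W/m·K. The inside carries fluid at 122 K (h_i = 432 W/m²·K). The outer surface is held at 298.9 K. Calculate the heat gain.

Series thermal resistances, inner to outer:
  R_conv,in = 1/(4πr²h) = 1/(4π·7.76²·432) = 3.059×10^-6 K/W
  R_stainless steel = (1/7.76 − 1/7.79)/(4πk) = 4.963×10^-4/(4π·15.4) = 2.564×10^-6 K/W
  R_phenolic foam = (1/7.79 − 1/8.40)/(4πk) = 0.009322/(4π·0.0197) = 0.03766 K/W
  R_cellular glass = (1/8.40 − 1/8.61)/(4πk) = 0.002904/(4π·0.0571) = 0.004047 K/W
ΣR = 3.059×10^-6 + 2.564×10^-6 + 0.03766 + 0.004047 = 0.04171 K/W
Q = ΔT/ΣR = (122 K − 298.9 K)/0.04171 = -4240 W
(Negative Q ⇒ heat flows inward; heat gain = 4240 W.)

Q = 4.24 kW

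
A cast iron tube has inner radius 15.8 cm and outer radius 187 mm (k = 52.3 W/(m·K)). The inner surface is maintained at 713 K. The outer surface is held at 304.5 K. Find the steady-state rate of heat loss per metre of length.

Q' = 797 kW/m

Q' = 2πk·ΔT/ln(r₂/r₁) = 2π × 52.3 × 408.5 / ln(0.187/0.158) = 7.97×10^5 W/m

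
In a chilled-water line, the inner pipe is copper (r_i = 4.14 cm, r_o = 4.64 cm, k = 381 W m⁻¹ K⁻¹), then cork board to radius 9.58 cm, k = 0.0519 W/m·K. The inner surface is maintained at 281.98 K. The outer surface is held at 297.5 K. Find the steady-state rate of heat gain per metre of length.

Treat each layer as a resistance in series:
  R'_copper = ln(0.0464/0.0414)/(2πk) = 0.1140/(2π·381) = 4.763×10^-5 m·K/W
  R'_cork board = ln(0.0958/0.0464)/(2πk) = 0.7250/(2π·0.0519) = 2.223 m·K/W
ΣR = 4.763×10^-5 + 2.223 = 2.223 m·K/W
Q' = ΔT/ΣR = (281.98 K − 297.5 K)/2.223 = -6.98 W/m
(Negative Q' ⇒ heat flows inward; heat gain = 6.98 W/m.)

Q' = 6.98 W/m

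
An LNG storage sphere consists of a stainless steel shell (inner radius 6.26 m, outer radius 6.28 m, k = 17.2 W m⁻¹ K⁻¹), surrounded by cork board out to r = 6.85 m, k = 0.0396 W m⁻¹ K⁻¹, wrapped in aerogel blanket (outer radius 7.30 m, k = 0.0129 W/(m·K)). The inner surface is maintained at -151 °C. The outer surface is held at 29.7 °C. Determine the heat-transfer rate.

Q = 2.20 kW

Resistance network (inner→outer):
  R_stainless steel = (1/6.26 − 1/6.28)/(4πk) = 5.087×10^-4/(4π·17.2) = 2.354×10^-6 K/W
  R_cork board = (1/6.28 − 1/6.85)/(4πk) = 0.01325/(4π·0.0396) = 0.02663 K/W
  R_aerogel blanket = (1/6.85 − 1/7.30)/(4πk) = 0.008999/(4π·0.0129) = 0.05551 K/W
ΣR = 2.354×10^-6 + 0.02663 + 0.05551 = 0.08214 K/W
Q = ΔT/ΣR = (-151 °C − 29.7 °C)/0.08214 = -2200 W
(Negative Q ⇒ heat flows inward; heat gain = 2200 W.)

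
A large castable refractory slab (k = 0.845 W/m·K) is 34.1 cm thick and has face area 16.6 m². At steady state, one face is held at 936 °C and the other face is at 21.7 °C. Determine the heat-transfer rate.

Q = kA·ΔT/L = 0.845 × 16.6 × |936 °C − 21.7 °C| / 0.341 = 37600 W

Q = 37.6 kW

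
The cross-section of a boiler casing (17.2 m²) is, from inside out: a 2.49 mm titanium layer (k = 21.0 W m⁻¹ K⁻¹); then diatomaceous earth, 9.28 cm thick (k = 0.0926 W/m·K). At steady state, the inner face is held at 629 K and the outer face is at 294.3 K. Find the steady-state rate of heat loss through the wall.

Series thermal resistances, inner to outer:
  R_titanium = L/(kA) = 0.00249/(21.0·17.2) = 6.894×10^-6 K/W
  R_diatomaceous earth = L/(kA) = 0.0928/(0.0926·17.2) = 0.05827 K/W
ΣR = 6.894×10^-6 + 0.05827 = 0.05828 K/W
Q = ΔT/ΣR = (629 K − 294.3 K)/0.05828 = 5740 W

Q = 5.74 kW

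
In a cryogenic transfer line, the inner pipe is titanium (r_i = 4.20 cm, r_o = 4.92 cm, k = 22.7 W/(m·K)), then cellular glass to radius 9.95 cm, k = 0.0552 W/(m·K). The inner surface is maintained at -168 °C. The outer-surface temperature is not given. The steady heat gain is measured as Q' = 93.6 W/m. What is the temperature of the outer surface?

Sum the resistances:
  R'_titanium = ln(0.0492/0.0420)/(2πk) = 0.1582/(2π·22.7) = 0.001109 m·K/W
  R'_cellular glass = ln(0.0995/0.0492)/(2πk) = 0.7043/(2π·0.0552) = 2.031 m·K/W
ΣR = 2.032 m·K/W
ΔT = Q'·ΣR = 93.6 × 2.032 = 190.2 K
Heat flows inward, so T_out = T_in + ΔT = -168 + 190.2 = 22.2 °C

T_out = 22.2 °C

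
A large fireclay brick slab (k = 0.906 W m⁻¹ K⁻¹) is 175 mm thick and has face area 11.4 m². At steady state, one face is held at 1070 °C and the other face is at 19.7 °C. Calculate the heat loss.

Q = 62000 W

Q = kA·ΔT/L = 0.906 × 11.4 × |1070 °C − 19.7 °C| / 0.175 = 62000 W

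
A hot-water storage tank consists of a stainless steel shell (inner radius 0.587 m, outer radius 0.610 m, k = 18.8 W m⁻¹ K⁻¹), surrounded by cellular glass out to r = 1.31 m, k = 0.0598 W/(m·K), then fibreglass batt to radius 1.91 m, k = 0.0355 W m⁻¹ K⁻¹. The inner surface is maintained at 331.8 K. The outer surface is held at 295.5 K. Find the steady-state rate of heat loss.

Resistance network (inner→outer):
  R_stainless steel = (1/0.587 − 1/0.610)/(4πk) = 0.06423/(4π·18.8) = 2.719×10^-4 K/W
  R_cellular glass = (1/0.610 − 1/1.31)/(4πk) = 0.8760/(4π·0.0598) = 1.166 K/W
  R_fibreglass batt = (1/1.31 − 1/1.91)/(4πk) = 0.2398/(4π·0.0355) = 0.5375 K/W
ΣR = 2.719×10^-4 + 1.166 + 0.5375 = 1.704 K/W
Q = ΔT/ΣR = (331.8 K − 295.5 K)/1.704 = 21.3 W

Q = 21.3 W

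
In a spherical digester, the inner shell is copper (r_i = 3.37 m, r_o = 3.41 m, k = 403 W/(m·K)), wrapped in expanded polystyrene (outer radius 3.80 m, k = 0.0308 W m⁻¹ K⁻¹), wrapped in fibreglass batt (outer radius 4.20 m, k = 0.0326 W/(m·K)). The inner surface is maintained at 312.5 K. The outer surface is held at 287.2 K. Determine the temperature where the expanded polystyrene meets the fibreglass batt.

Treat each layer as a resistance in series:
  R_copper = (1/3.37 − 1/3.41)/(4πk) = 0.003481/(4π·403) = 6.873×10^-7 K/W
  R_expanded polystyrene = (1/3.41 − 1/3.80)/(4πk) = 0.03010/(4π·0.0308) = 0.07776 K/W
  R_fibreglass batt = (1/3.80 − 1/4.20)/(4πk) = 0.02506/(4π·0.0326) = 0.06118 K/W
ΣR = 6.873×10^-7 + 0.07776 + 0.06118 = 0.1389 K/W
Q = ΔT/ΣR = (312.5 K − 287.2 K)/0.1389 = 182.1 W
From the inner boundary to the expanded polystyrene/fibreglass batt interface, ΣR_partial = 0.07776 K/W.
T_interface = T_in − Q·ΣR_partial = 312.5 K − (182.1)(0.07776) = 298.3 K

T = 298.3 K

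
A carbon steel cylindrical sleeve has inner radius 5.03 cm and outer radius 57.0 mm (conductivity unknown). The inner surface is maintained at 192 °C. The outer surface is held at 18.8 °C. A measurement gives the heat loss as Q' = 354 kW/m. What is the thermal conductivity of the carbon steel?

ΣR = ΔT/Q' = |192 − 18.8|/3.54×10^5 = 4.893×10^-4 m·K/W
ln(r₂/r₁)/(2πk) = 4.893×10^-4 ⇒ k = 0.1250/(2π·4.893×10^-4) = 40.7 W/m·K

k = 40.7 W/m·K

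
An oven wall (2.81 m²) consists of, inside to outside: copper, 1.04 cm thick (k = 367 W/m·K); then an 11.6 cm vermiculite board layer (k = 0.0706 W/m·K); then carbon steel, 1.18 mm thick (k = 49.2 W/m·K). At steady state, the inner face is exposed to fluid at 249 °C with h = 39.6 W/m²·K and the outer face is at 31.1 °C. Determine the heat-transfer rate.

Series thermal resistances, inner to outer:
  R_conv,in = 1/(hA) = 1/(39.6·2.81) = 0.008987 K/W
  R_copper = L/(kA) = 0.0104/(367·2.81) = 1.008×10^-5 K/W
  R_vermiculite board = L/(kA) = 0.116/(0.0706·2.81) = 0.5847 K/W
  R_carbon steel = L/(kA) = 0.00118/(49.2·2.81) = 8.535×10^-6 K/W
ΣR = 0.008987 + 1.008×10^-5 + 0.5847 + 8.535×10^-6 = 0.5937 K/W
Q = ΔT/ΣR = (249 °C − 31.1 °C)/0.5937 = 367 W

Q = 367 W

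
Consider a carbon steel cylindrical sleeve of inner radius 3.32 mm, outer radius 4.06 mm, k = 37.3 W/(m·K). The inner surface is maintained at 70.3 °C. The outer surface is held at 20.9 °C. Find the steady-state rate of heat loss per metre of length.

Q' = 57500 W/m

Q' = 2πk·ΔT/ln(r₂/r₁) = 2π × 37.3 × 49.4 / ln(0.00406/0.00332) = 57500 W/m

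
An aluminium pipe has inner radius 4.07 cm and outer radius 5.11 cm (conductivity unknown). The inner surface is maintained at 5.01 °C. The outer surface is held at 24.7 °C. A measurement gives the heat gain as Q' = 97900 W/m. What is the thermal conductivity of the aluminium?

ΣR = ΔT/Q' = |5.01 − 24.7|/97900 = 2.011×10^-4 m·K/W
ln(r₂/r₁)/(2πk) = 2.011×10^-4 ⇒ k = 0.2276/(2π·2.011×10^-4) = 180 W/m·K

k = 180 W/m·K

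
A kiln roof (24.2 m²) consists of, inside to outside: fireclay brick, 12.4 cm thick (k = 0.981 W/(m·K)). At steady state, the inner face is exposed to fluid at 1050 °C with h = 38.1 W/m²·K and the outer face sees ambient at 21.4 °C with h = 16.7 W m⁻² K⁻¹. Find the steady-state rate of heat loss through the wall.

Q = 117 kW

Series thermal resistances, inner to outer:
  R_conv,in = 1/(hA) = 1/(38.1·24.2) = 0.001085 K/W
  R_fireclay brick = L/(kA) = 0.124/(0.981·24.2) = 0.005223 K/W
  R_conv,out = 1/(hA) = 1/(16.7·24.2) = 0.002474 K/W
ΣR = 0.001085 + 0.005223 + 0.002474 = 0.008782 K/W
Q = ΔT/ΣR = (1050 °C − 21.4 °C)/0.008782 = 1.17×10^5 W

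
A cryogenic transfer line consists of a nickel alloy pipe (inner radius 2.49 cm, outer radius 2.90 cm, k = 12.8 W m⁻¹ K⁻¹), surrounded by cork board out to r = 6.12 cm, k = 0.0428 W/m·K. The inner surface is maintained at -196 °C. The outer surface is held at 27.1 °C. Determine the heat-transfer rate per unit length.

Resistance network (inner→outer):
  R'_nickel alloy = ln(0.0290/0.0249)/(2πk) = 0.1524/(2π·12.8) = 0.001895 m·K/W
  R'_cork board = ln(0.0612/0.0290)/(2πk) = 0.7469/(2π·0.0428) = 2.777 m·K/W
ΣR = 0.001895 + 2.777 = 2.779 m·K/W
Q' = ΔT/ΣR = (-196 °C − 27.1 °C)/2.779 = -80.3 W/m
(Negative Q' ⇒ heat flows inward; heat gain = 80.3 W/m.)

Q' = 80.3 W/m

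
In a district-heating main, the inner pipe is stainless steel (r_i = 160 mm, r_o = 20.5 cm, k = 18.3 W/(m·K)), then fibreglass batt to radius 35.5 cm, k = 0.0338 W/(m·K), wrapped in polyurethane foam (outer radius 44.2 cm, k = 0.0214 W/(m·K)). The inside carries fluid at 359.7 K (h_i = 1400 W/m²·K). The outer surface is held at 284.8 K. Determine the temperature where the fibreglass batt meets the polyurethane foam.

T = 313.7 K

Resistance network (inner→outer):
  R'_conv,in = 1/(2πr h) = 1/(2π·0.160·1400) = 7.105×10^-4 m·K/W
  R'_stainless steel = ln(0.205/0.160)/(2πk) = 0.2478/(2π·18.3) = 0.002155 m·K/W
  R'_fibreglass batt = ln(0.355/0.205)/(2πk) = 0.5491/(2π·0.0338) = 2.586 m·K/W
  R'_polyurethane foam = ln(0.442/0.355)/(2πk) = 0.2192/(2π·0.0214) = 1.630 m·K/W
ΣR = 7.105×10^-4 + 0.002155 + 2.586 + 1.630 = 4.219 m·K/W
Q' = ΔT/ΣR = (359.7 K − 284.8 K)/4.219 = 17.75 W/m
From the inner boundary to the fibreglass batt/polyurethane foam interface, ΣR_partial = 2.589 m·K/W.
T_interface = T_in − Q'·ΣR_partial = 359.7 K − (17.75)(2.589) = 313.7 K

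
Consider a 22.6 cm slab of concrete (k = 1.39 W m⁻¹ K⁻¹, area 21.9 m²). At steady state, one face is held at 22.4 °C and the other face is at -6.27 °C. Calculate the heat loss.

Q = kA·ΔT/L = 1.39 × 21.9 × |22.4 °C − -6.27 °C| / 0.226 = 3860 W

Q = 3860 W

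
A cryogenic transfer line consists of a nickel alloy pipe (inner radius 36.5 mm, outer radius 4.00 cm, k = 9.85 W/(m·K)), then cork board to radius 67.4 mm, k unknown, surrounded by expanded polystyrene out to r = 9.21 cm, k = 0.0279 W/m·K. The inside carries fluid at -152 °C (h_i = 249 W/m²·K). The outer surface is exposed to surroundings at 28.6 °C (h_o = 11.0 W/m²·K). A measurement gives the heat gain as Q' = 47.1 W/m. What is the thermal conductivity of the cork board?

k = 0.0442 W/m·K

ΣR = ΔT/Q' = |-152 − 28.6|/47.1 = 3.834 m·K/W
Known resistances:
  R'_conv,in = 1/(2πr h) = 1/(2π·0.0365·249) = 0.01751 m·K/W
  R'_nickel alloy = ln(0.0400/0.0365)/(2πk) = 0.09157/(2π·9.85) = 0.001480 m·K/W
  R'_expanded polystyrene = ln(0.0921/0.0674)/(2πk) = 0.3122/(2π·0.0279) = 1.781 m·K/W
  R'_conv,out = 1/(2πr h) = 1/(2π·0.0921·11.0) = 0.1571 m·K/W
R_cork board = ΣR − ΣR_known = 3.834 − 1.957 = 1.877 m·K/W
ln(r₂/r₁)/(2πk) = 1.877 ⇒ k = 0.5218/(2π·1.877) = 0.0442 W/m·K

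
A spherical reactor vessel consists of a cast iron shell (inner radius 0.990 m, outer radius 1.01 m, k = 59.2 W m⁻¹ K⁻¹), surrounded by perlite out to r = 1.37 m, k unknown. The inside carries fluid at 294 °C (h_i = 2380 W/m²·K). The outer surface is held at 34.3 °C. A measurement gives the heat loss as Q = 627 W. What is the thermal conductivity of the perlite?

ΣR = ΔT/Q = |294 − 34.3|/627 = 0.4142 K/W
Known resistances:
  R_conv,in = 1/(4πr²h) = 1/(4π·0.990²·2380) = 3.411×10^-5 K/W
  R_cast iron = (1/0.990 − 1/1.01)/(4πk) = 0.02000/(4π·59.2) = 2.689×10^-5 K/W
R_perlite = ΣR − ΣR_known = 0.4142 − 6.100×10^-5 = 0.4141 K/W
(1/r₁−1/r₂)/(4πk) = 0.4141 ⇒ k = 0.2602/(4π·0.4141) = 0.0500 W/m·K

k = 0.0500 W/m·K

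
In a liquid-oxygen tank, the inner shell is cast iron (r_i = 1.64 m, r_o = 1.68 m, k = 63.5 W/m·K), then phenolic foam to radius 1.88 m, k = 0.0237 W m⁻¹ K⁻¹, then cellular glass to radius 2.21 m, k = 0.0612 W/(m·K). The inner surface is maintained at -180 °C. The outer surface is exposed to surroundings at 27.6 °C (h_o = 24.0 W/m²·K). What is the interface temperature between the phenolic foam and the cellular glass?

T = -40.6 °C

Treat each layer as a resistance in series:
  R_cast iron = (1/1.64 − 1/1.68)/(4πk) = 0.01452/(4π·63.5) = 1.819×10^-5 K/W
  R_phenolic foam = (1/1.68 − 1/1.88)/(4πk) = 0.06332/(4π·0.0237) = 0.2126 K/W
  R_cellular glass = (1/1.88 − 1/2.21)/(4πk) = 0.07943/(4π·0.0612) = 0.1033 K/W
  R_conv,out = 1/(4πr²h) = 1/(4π·2.21²·24.0) = 6.789×10^-4 K/W
ΣR = 1.819×10^-5 + 0.2126 + 0.1033 + 6.789×10^-4 = 0.3166 K/W
Q = ΔT/ΣR = (-180 °C − 27.6 °C)/0.3166 = -655.7 W
From the inner boundary to the phenolic foam/cellular glass interface, ΣR_partial = 0.2126 K/W.
T_interface = T_in − Q·ΣR_partial = -180 °C − (-655.7)(0.2126) = -40.6 °C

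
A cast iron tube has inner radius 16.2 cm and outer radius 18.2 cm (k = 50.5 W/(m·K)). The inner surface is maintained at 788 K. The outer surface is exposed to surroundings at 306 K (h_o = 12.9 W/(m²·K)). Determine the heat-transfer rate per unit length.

Series thermal resistances, inner to outer:
  R'_cast iron = ln(0.182/0.162)/(2πk) = 0.1164/(2π·50.5) = 3.669×10^-4 m·K/W
  R'_conv,out = 1/(2πr h) = 1/(2π·0.182·12.9) = 0.06779 m·K/W
ΣR = 3.669×10^-4 + 0.06779 = 0.06816 m·K/W
Q' = ΔT/ΣR = (788 K − 306 K)/0.06816 = 7070 W/m

Q' = 7070 W/m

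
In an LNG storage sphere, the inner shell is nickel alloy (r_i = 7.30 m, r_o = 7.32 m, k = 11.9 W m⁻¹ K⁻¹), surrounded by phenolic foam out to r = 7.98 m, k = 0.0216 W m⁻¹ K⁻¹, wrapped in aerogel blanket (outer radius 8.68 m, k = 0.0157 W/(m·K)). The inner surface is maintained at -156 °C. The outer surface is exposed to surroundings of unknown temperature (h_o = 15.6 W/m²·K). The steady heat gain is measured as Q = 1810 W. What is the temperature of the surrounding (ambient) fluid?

T_out = 12.2 °C

Sum the resistances:
  R_nickel alloy = (1/7.30 − 1/7.32)/(4πk) = 3.743×10^-4/(4π·11.9) = 2.503×10^-6 K/W
  R_phenolic foam = (1/7.32 − 1/7.98)/(4πk) = 0.01130/(4π·0.0216) = 0.04163 K/W
  R_aerogel blanket = (1/7.98 − 1/8.68)/(4πk) = 0.01011/(4π·0.0157) = 0.05122 K/W
  R_conv,out = 1/(4πr²h) = 1/(4π·8.68²·15.6) = 6.771×10^-5 K/W
ΣR = 0.09292 K/W
ΔT = Q·ΣR = 1810 × 0.09292 = 168.2 K
Heat flows inward, so T_out = T_in + ΔT = -156 + 168.2 = 12.2 °C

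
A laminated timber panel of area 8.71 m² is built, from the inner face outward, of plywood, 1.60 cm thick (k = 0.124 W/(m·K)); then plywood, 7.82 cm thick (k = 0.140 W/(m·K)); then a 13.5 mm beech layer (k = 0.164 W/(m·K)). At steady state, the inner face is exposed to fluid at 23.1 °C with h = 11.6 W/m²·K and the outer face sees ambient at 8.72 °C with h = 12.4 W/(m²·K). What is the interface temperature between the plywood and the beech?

Series thermal resistances, inner to outer:
  R_conv,in = 1/(hA) = 1/(11.6·8.71) = 0.009897 K/W
  R_plywood = L/(kA) = 0.0160/(0.124·8.71) = 0.01481 K/W
  R_plywood = L/(kA) = 0.0782/(0.140·8.71) = 0.06413 K/W
  R_beech = L/(kA) = 0.0135/(0.164·8.71) = 0.009451 K/W
  R_conv,out = 1/(hA) = 1/(12.4·8.71) = 0.009259 K/W
ΣR = 0.009897 + 0.01481 + 0.06413 + 0.009451 + 0.009259 = 0.1075 K/W
Q = ΔT/ΣR = (23.1 °C − 8.72 °C)/0.1075 = 133.8 W
From the inner boundary to the plywood/beech interface, ΣR_partial = 0.08884 K/W.
T_interface = T_in − Q·ΣR_partial = 23.1 °C − (133.8)(0.08884) = 11.2 °C

T = 11.2 °C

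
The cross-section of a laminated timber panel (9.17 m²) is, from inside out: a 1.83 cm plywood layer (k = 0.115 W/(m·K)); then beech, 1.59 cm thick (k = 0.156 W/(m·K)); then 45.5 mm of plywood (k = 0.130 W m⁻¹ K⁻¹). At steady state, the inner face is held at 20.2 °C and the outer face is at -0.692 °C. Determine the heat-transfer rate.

Treat each layer as a resistance in series:
  R_plywood = L/(kA) = 0.0183/(0.115·9.17) = 0.01735 K/W
  R_beech = L/(kA) = 0.0159/(0.156·9.17) = 0.01111 K/W
  R_plywood = L/(kA) = 0.0455/(0.130·9.17) = 0.03817 K/W
ΣR = 0.01735 + 0.01111 + 0.03817 = 0.06663 K/W
Q = ΔT/ΣR = (20.2 °C − -0.692 °C)/0.06663 = 314 W

Q = 314 W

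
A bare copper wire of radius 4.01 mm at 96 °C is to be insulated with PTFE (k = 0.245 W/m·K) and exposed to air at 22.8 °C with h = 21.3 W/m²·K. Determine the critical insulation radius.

For a cylinder, r_cr = k_ins/h = 0.245/21.3 = 0.0115 m = 1.15 cm

r_cr = 1.15 cm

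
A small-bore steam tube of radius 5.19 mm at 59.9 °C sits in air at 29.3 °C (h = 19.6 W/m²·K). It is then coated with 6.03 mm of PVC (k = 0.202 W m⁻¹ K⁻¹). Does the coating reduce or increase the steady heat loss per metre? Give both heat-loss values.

Critical radius for a cylinder: r_cr = k/h = 0.0103 m = 1.03 cm.
Outer radius after coating: r₂ = 0.00519 + 0.00603 = 0.01122 m.
r₁ < r_cr < r₂: heat loss rises to a maximum at r_cr then falls. Whether the coating helps depends on whether Q(r₂) has dropped back below Q(r₁).
Bare: R = 1/(2πr₁h) = 1.565 m·K/W; Q = 30.6/1.565 = 19.6 W/m.
Coated: R = R_cond + R_conv = 1.331 m·K/W; Q = 30.6/1.331 = 23.0 W/m.

increases: 19.6 → 23.0 W/m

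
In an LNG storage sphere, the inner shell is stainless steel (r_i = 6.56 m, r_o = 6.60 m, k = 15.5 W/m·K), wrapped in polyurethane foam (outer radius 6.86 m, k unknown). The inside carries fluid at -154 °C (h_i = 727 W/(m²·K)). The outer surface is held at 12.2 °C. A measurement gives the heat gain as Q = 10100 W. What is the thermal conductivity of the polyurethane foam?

k = 0.0278 W/m·K

ΣR = ΔT/Q = |-154 − 12.2|/10100 = 0.01646 K/W
Known resistances:
  R_conv,in = 1/(4πr²h) = 1/(4π·6.56²·727) = 2.544×10^-6 K/W
  R_stainless steel = (1/6.56 − 1/6.60)/(4πk) = 9.239×10^-4/(4π·15.5) = 4.743×10^-6 K/W
R_polyurethane foam = ΣR − ΣR_known = 0.01646 − 7.287×10^-6 = 0.01645 K/W
(1/r₁−1/r₂)/(4πk) = 0.01645 ⇒ k = 0.005743/(4π·0.01645) = 0.0278 W/m·K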